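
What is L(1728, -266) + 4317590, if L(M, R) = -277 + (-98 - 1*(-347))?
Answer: 4317562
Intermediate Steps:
L(M, R) = -28 (L(M, R) = -277 + (-98 + 347) = -277 + 249 = -28)
L(1728, -266) + 4317590 = -28 + 4317590 = 4317562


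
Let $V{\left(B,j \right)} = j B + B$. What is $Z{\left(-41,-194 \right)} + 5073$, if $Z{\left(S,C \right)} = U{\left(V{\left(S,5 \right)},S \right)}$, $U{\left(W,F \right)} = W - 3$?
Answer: $4824$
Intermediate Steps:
$V{\left(B,j \right)} = B + B j$ ($V{\left(B,j \right)} = B j + B = B + B j$)
$U{\left(W,F \right)} = -3 + W$
$Z{\left(S,C \right)} = -3 + 6 S$ ($Z{\left(S,C \right)} = -3 + S \left(1 + 5\right) = -3 + S 6 = -3 + 6 S$)
$Z{\left(-41,-194 \right)} + 5073 = \left(-3 + 6 \left(-41\right)\right) + 5073 = \left(-3 - 246\right) + 5073 = -249 + 5073 = 4824$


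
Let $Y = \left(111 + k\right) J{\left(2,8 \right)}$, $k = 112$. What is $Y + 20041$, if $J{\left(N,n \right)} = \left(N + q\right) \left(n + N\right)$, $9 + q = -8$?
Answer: $-13409$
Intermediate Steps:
$q = -17$ ($q = -9 - 8 = -17$)
$J{\left(N,n \right)} = \left(-17 + N\right) \left(N + n\right)$ ($J{\left(N,n \right)} = \left(N - 17\right) \left(n + N\right) = \left(-17 + N\right) \left(N + n\right)$)
$Y = -33450$ ($Y = \left(111 + 112\right) \left(2^{2} - 34 - 136 + 2 \cdot 8\right) = 223 \left(4 - 34 - 136 + 16\right) = 223 \left(-150\right) = -33450$)
$Y + 20041 = -33450 + 20041 = -13409$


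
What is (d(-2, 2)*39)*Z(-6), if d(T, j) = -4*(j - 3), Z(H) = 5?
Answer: 780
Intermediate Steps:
d(T, j) = 12 - 4*j (d(T, j) = -4*(-3 + j) = 12 - 4*j)
(d(-2, 2)*39)*Z(-6) = ((12 - 4*2)*39)*5 = ((12 - 8)*39)*5 = (4*39)*5 = 156*5 = 780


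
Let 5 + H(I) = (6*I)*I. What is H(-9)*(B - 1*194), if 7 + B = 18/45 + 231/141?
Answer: -22489636/235 ≈ -95701.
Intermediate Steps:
B = -1166/235 (B = -7 + (18/45 + 231/141) = -7 + (18*(1/45) + 231*(1/141)) = -7 + (⅖ + 77/47) = -7 + 479/235 = -1166/235 ≈ -4.9617)
H(I) = -5 + 6*I² (H(I) = -5 + (6*I)*I = -5 + 6*I²)
H(-9)*(B - 1*194) = (-5 + 6*(-9)²)*(-1166/235 - 1*194) = (-5 + 6*81)*(-1166/235 - 194) = (-5 + 486)*(-46756/235) = 481*(-46756/235) = -22489636/235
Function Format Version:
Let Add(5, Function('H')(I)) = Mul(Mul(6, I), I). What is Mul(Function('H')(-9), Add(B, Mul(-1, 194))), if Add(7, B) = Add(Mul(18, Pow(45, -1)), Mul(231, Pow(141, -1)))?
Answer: Rational(-22489636, 235) ≈ -95701.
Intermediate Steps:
B = Rational(-1166, 235) (B = Add(-7, Add(Mul(18, Pow(45, -1)), Mul(231, Pow(141, -1)))) = Add(-7, Add(Mul(18, Rational(1, 45)), Mul(231, Rational(1, 141)))) = Add(-7, Add(Rational(2, 5), Rational(77, 47))) = Add(-7, Rational(479, 235)) = Rational(-1166, 235) ≈ -4.9617)
Function('H')(I) = Add(-5, Mul(6, Pow(I, 2))) (Function('H')(I) = Add(-5, Mul(Mul(6, I), I)) = Add(-5, Mul(6, Pow(I, 2))))
Mul(Function('H')(-9), Add(B, Mul(-1, 194))) = Mul(Add(-5, Mul(6, Pow(-9, 2))), Add(Rational(-1166, 235), Mul(-1, 194))) = Mul(Add(-5, Mul(6, 81)), Add(Rational(-1166, 235), -194)) = Mul(Add(-5, 486), Rational(-46756, 235)) = Mul(481, Rational(-46756, 235)) = Rational(-22489636, 235)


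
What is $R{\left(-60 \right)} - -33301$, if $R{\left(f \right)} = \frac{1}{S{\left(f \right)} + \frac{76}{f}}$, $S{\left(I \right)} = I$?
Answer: $\frac{30603604}{919} \approx 33301.0$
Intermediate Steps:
$R{\left(f \right)} = \frac{1}{f + \frac{76}{f}}$
$R{\left(-60 \right)} - -33301 = - \frac{60}{76 + \left(-60\right)^{2}} - -33301 = - \frac{60}{76 + 3600} + 33301 = - \frac{60}{3676} + 33301 = \left(-60\right) \frac{1}{3676} + 33301 = - \frac{15}{919} + 33301 = \frac{30603604}{919}$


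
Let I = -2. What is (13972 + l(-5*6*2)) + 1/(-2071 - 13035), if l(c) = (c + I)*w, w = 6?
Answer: 205441599/15106 ≈ 13600.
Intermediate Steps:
l(c) = -12 + 6*c (l(c) = (c - 2)*6 = (-2 + c)*6 = -12 + 6*c)
(13972 + l(-5*6*2)) + 1/(-2071 - 13035) = (13972 + (-12 + 6*(-5*6*2))) + 1/(-2071 - 13035) = (13972 + (-12 + 6*(-30*2))) + 1/(-15106) = (13972 + (-12 + 6*(-60))) - 1/15106 = (13972 + (-12 - 360)) - 1/15106 = (13972 - 372) - 1/15106 = 13600 - 1/15106 = 205441599/15106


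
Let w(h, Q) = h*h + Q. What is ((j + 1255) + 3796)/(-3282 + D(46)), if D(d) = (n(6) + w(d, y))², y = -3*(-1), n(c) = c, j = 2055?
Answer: 646/410213 ≈ 0.0015748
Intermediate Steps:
y = 3
w(h, Q) = Q + h² (w(h, Q) = h² + Q = Q + h²)
D(d) = (9 + d²)² (D(d) = (6 + (3 + d²))² = (9 + d²)²)
((j + 1255) + 3796)/(-3282 + D(46)) = ((2055 + 1255) + 3796)/(-3282 + (9 + 46²)²) = (3310 + 3796)/(-3282 + (9 + 2116)²) = 7106/(-3282 + 2125²) = 7106/(-3282 + 4515625) = 7106/4512343 = 7106*(1/4512343) = 646/410213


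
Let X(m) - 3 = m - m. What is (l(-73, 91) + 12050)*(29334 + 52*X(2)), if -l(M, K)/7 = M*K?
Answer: 1726668990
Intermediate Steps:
X(m) = 3 (X(m) = 3 + (m - m) = 3 + 0 = 3)
l(M, K) = -7*K*M (l(M, K) = -7*M*K = -7*K*M)
(l(-73, 91) + 12050)*(29334 + 52*X(2)) = (-7*91*(-73) + 12050)*(29334 + 52*3) = (46501 + 12050)*(29334 + 156) = 58551*29490 = 1726668990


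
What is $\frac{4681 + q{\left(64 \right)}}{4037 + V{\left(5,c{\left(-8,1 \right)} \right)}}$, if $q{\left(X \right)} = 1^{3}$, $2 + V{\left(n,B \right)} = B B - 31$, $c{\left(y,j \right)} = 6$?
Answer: $\frac{2341}{2020} \approx 1.1589$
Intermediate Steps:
$V{\left(n,B \right)} = -33 + B^{2}$ ($V{\left(n,B \right)} = -2 + \left(B B - 31\right) = -2 + \left(B^{2} - 31\right) = -2 + \left(-31 + B^{2}\right) = -33 + B^{2}$)
$q{\left(X \right)} = 1$
$\frac{4681 + q{\left(64 \right)}}{4037 + V{\left(5,c{\left(-8,1 \right)} \right)}} = \frac{4681 + 1}{4037 - \left(33 - 6^{2}\right)} = \frac{4682}{4037 + \left(-33 + 36\right)} = \frac{4682}{4037 + 3} = \frac{4682}{4040} = 4682 \cdot \frac{1}{4040} = \frac{2341}{2020}$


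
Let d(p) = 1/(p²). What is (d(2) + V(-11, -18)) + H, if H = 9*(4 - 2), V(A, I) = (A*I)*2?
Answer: 1657/4 ≈ 414.25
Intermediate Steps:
V(A, I) = 2*A*I
H = 18 (H = 9*2 = 18)
d(p) = p⁻²
(d(2) + V(-11, -18)) + H = (2⁻² + 2*(-11)*(-18)) + 18 = (¼ + 396) + 18 = 1585/4 + 18 = 1657/4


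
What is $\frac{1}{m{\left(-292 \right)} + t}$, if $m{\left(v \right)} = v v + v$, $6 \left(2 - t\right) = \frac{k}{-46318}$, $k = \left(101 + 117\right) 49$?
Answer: $\frac{138954}{11807482537} \approx 1.1768 \cdot 10^{-5}$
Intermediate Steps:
$k = 10682$ ($k = 218 \cdot 49 = 10682$)
$t = \frac{283249}{138954}$ ($t = 2 - \frac{10682 \frac{1}{-46318}}{6} = 2 - \frac{10682 \left(- \frac{1}{46318}\right)}{6} = 2 - - \frac{5341}{138954} = 2 + \frac{5341}{138954} = \frac{283249}{138954} \approx 2.0384$)
$m{\left(v \right)} = v + v^{2}$ ($m{\left(v \right)} = v^{2} + v = v + v^{2}$)
$\frac{1}{m{\left(-292 \right)} + t} = \frac{1}{- 292 \left(1 - 292\right) + \frac{283249}{138954}} = \frac{1}{\left(-292\right) \left(-291\right) + \frac{283249}{138954}} = \frac{1}{84972 + \frac{283249}{138954}} = \frac{1}{\frac{11807482537}{138954}} = \frac{138954}{11807482537}$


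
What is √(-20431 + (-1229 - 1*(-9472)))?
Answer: 2*I*√3047 ≈ 110.4*I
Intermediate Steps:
√(-20431 + (-1229 - 1*(-9472))) = √(-20431 + (-1229 + 9472)) = √(-20431 + 8243) = √(-12188) = 2*I*√3047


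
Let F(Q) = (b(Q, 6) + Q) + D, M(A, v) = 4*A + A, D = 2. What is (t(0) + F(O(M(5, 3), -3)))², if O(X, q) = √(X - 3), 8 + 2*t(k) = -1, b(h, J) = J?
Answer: 137/4 + 7*√22 ≈ 67.083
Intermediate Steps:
t(k) = -9/2 (t(k) = -4 + (½)*(-1) = -4 - ½ = -9/2)
M(A, v) = 5*A
O(X, q) = √(-3 + X)
F(Q) = 8 + Q (F(Q) = (6 + Q) + 2 = 8 + Q)
(t(0) + F(O(M(5, 3), -3)))² = (-9/2 + (8 + √(-3 + 5*5)))² = (-9/2 + (8 + √(-3 + 25)))² = (-9/2 + (8 + √22))² = (7/2 + √22)²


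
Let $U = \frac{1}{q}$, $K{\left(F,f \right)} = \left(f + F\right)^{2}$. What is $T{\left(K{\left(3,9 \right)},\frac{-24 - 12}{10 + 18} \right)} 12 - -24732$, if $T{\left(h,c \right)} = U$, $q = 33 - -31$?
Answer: $\frac{395715}{16} \approx 24732.0$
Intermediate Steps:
$K{\left(F,f \right)} = \left(F + f\right)^{2}$
$q = 64$ ($q = 33 + 31 = 64$)
$U = \frac{1}{64} \approx 0.015625$
$T{\left(h,c \right)} = \frac{1}{64}$
$T{\left(K{\left(3,9 \right)},\frac{-24 - 12}{10 + 18} \right)} 12 - -24732 = \frac{1}{64} \cdot 12 - -24732 = \frac{3}{16} + 24732 = \frac{395715}{16}$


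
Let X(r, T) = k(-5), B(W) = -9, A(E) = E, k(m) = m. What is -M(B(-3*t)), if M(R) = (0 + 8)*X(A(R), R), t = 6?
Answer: 40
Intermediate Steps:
X(r, T) = -5
M(R) = -40 (M(R) = (0 + 8)*(-5) = 8*(-5) = -40)
-M(B(-3*t)) = -1*(-40) = 40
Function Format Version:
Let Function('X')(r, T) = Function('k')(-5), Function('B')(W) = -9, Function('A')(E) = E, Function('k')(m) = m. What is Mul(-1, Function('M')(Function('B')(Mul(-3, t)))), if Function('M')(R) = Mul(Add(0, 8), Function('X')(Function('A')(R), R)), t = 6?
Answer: 40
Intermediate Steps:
Function('X')(r, T) = -5
Function('M')(R) = -40 (Function('M')(R) = Mul(Add(0, 8), -5) = Mul(8, -5) = -40)
Mul(-1, Function('M')(Function('B')(Mul(-3, t)))) = Mul(-1, -40) = 40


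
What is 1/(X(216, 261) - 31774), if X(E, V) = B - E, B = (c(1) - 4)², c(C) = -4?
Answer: -1/31926 ≈ -3.1322e-5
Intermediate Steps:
B = 64 (B = (-4 - 4)² = (-8)² = 64)
X(E, V) = 64 - E
1/(X(216, 261) - 31774) = 1/((64 - 1*216) - 31774) = 1/((64 - 216) - 31774) = 1/(-152 - 31774) = 1/(-31926) = -1/31926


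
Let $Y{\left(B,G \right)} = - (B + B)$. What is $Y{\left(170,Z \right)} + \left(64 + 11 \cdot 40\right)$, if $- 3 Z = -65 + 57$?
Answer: $164$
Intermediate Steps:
$Z = \frac{8}{3}$ ($Z = - \frac{-65 + 57}{3} = \left(- \frac{1}{3}\right) \left(-8\right) = \frac{8}{3} \approx 2.6667$)
$Y{\left(B,G \right)} = - 2 B$
$Y{\left(170,Z \right)} + \left(64 + 11 \cdot 40\right) = \left(-2\right) 170 + \left(64 + 11 \cdot 40\right) = -340 + \left(64 + 440\right) = -340 + 504 = 164$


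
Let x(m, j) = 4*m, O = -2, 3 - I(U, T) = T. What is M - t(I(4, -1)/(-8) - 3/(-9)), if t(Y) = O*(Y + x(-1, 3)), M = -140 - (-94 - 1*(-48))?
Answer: -307/3 ≈ -102.33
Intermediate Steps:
I(U, T) = 3 - T
M = -94 (M = -140 - (-94 + 48) = -140 - 1*(-46) = -140 + 46 = -94)
t(Y) = 8 - 2*Y (t(Y) = -2*(Y + 4*(-1)) = -2*(Y - 4) = -2*(-4 + Y) = 8 - 2*Y)
M - t(I(4, -1)/(-8) - 3/(-9)) = -94 - (8 - 2*((3 - 1*(-1))/(-8) - 3/(-9))) = -94 - (8 - 2*((3 + 1)*(-⅛) - 3*(-⅑))) = -94 - (8 - 2*(4*(-⅛) + ⅓)) = -94 - (8 - 2*(-½ + ⅓)) = -94 - (8 - 2*(-⅙)) = -94 - (8 + ⅓) = -94 - 1*25/3 = -94 - 25/3 = -307/3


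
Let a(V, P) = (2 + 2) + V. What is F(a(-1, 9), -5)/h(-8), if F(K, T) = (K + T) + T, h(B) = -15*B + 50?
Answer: -7/170 ≈ -0.041176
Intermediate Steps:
h(B) = 50 - 15*B
a(V, P) = 4 + V
F(K, T) = K + 2*T
F(a(-1, 9), -5)/h(-8) = ((4 - 1) + 2*(-5))/(50 - 15*(-8)) = (3 - 10)/(50 + 120) = -7/170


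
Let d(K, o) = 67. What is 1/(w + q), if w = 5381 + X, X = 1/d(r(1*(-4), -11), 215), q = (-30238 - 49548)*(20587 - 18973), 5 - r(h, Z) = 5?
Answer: -67/8627537940 ≈ -7.7658e-9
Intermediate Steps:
r(h, Z) = 0 (r(h, Z) = 5 - 1*5 = 5 - 5 = 0)
q = -128774604 (q = -79786*1614 = -128774604)
X = 1/67 ≈ 0.014925
w = 360528/67 (w = 5381 + 1/67 = 360528/67 ≈ 5381.0)
1/(w + q) = 1/(360528/67 - 128774604) = 1/(-8627537940/67) = -67/8627537940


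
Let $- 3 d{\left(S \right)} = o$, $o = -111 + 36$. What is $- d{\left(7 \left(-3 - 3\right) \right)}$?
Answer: $-25$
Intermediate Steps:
$o = -75$
$d{\left(S \right)} = 25$ ($d{\left(S \right)} = \left(- \frac{1}{3}\right) \left(-75\right) = 25$)
$- d{\left(7 \left(-3 - 3\right) \right)} = \left(-1\right) 25 = -25$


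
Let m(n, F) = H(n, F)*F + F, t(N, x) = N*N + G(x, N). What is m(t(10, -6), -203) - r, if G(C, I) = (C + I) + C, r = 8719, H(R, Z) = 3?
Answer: -9531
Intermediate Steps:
G(C, I) = I + 2*C
t(N, x) = N + N**2 + 2*x (t(N, x) = N*N + (N + 2*x) = N**2 + (N + 2*x) = N + N**2 + 2*x)
m(n, F) = 4*F (m(n, F) = 3*F + F = 4*F)
m(t(10, -6), -203) - r = 4*(-203) - 1*8719 = -812 - 8719 = -9531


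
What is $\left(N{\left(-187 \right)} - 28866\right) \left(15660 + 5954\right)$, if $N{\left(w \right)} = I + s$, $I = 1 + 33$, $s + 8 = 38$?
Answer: $-622526428$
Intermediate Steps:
$s = 30$ ($s = -8 + 38 = 30$)
$I = 34$
$N{\left(w \right)} = 64$ ($N{\left(w \right)} = 34 + 30 = 64$)
$\left(N{\left(-187 \right)} - 28866\right) \left(15660 + 5954\right) = \left(64 - 28866\right) \left(15660 + 5954\right) = \left(-28802\right) 21614 = -622526428$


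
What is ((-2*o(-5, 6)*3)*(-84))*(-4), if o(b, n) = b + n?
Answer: -2016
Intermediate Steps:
((-2*o(-5, 6)*3)*(-84))*(-4) = ((-2*(-5 + 6)*3)*(-84))*(-4) = ((-2*1*3)*(-84))*(-4) = (-2*3*(-84))*(-4) = -6*(-84)*(-4) = 504*(-4) = -2016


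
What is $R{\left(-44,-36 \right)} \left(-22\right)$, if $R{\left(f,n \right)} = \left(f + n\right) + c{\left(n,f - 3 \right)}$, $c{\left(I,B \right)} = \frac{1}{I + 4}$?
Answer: $\frac{28171}{16} \approx 1760.7$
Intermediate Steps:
$c{\left(I,B \right)} = \frac{1}{4 + I}$
$R{\left(f,n \right)} = f + n + \frac{1}{4 + n}$ ($R{\left(f,n \right)} = \left(f + n\right) + \frac{1}{4 + n} = f + n + \frac{1}{4 + n}$)
$R{\left(-44,-36 \right)} \left(-22\right) = \frac{1 + \left(4 - 36\right) \left(-44 - 36\right)}{4 - 36} \left(-22\right) = \frac{1 - -2560}{-32} \left(-22\right) = - \frac{1 + 2560}{32} \left(-22\right) = \left(- \frac{1}{32}\right) 2561 \left(-22\right) = \left(- \frac{2561}{32}\right) \left(-22\right) = \frac{28171}{16}$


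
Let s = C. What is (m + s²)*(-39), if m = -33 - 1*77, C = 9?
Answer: 1131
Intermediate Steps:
s = 9
m = -110 (m = -33 - 77 = -110)
(m + s²)*(-39) = (-110 + 9²)*(-39) = (-110 + 81)*(-39) = -29*(-39) = 1131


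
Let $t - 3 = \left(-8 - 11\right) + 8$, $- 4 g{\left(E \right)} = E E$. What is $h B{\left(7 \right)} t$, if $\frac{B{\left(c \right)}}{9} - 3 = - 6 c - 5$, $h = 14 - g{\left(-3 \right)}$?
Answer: $51480$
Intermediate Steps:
$g{\left(E \right)} = - \frac{E^{2}}{4}$ ($g{\left(E \right)} = - \frac{E E}{4} = - \frac{E^{2}}{4}$)
$h = \frac{65}{4}$ ($h = 14 - - \frac{\left(-3\right)^{2}}{4} = 14 - \left(- \frac{1}{4}\right) 9 = 14 - - \frac{9}{4} = 14 + \frac{9}{4} = \frac{65}{4} \approx 16.25$)
$t = -8$ ($t = 3 + \left(\left(-8 - 11\right) + 8\right) = 3 + \left(-19 + 8\right) = 3 - 11 = -8$)
$B{\left(c \right)} = -18 - 54 c$ ($B{\left(c \right)} = 27 + 9 \left(- 6 c - 5\right) = 27 + 9 \left(-5 - 6 c\right) = 27 - \left(45 + 54 c\right) = -18 - 54 c$)
$h B{\left(7 \right)} t = \frac{65 \left(-18 - 378\right)}{4} \left(-8\right) = \frac{65}{4} \left(-396\right) \left(-8\right) = \left(-6435\right) \left(-8\right) = 51480$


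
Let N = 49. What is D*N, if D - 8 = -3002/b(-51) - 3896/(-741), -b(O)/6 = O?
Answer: 6383573/37791 ≈ 168.92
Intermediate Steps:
b(O) = -6*O
D = 130277/37791 (D = 8 + (-3002/((-6*(-51))) - 3896/(-741)) = 8 + (-3002/306 - 3896*(-1/741)) = 8 + (-3002*1/306 + 3896/741) = 8 + (-1501/153 + 3896/741) = 8 - 172051/37791 = 130277/37791 ≈ 3.4473)
D*N = (130277/37791)*49 = 6383573/37791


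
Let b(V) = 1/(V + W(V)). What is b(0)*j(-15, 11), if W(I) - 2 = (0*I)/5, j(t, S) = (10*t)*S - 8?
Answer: -829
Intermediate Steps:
j(t, S) = -8 + 10*S*t (j(t, S) = 10*S*t - 8 = -8 + 10*S*t)
W(I) = 2 (W(I) = 2 + (0*I)/5 = 2 + 0*(⅕) = 2 + 0 = 2)
b(V) = 1/(2 + V) (b(V) = 1/(V + 2) = 1/(2 + V))
b(0)*j(-15, 11) = (-8 + 10*11*(-15))/(2 + 0) = (-8 - 1650)/2 = (½)*(-1658) = -829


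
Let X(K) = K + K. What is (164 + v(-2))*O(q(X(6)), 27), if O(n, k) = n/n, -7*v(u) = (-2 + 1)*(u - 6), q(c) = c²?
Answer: 1140/7 ≈ 162.86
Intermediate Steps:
X(K) = 2*K
v(u) = -6/7 + u/7 (v(u) = -(-2 + 1)*(u - 6)/7 = -(-1)*(-6 + u)/7 = -(6 - u)/7 = -6/7 + u/7)
O(n, k) = 1
(164 + v(-2))*O(q(X(6)), 27) = (164 + (-6/7 + (⅐)*(-2)))*1 = (164 + (-6/7 - 2/7))*1 = (164 - 8/7)*1 = (1140/7)*1 = 1140/7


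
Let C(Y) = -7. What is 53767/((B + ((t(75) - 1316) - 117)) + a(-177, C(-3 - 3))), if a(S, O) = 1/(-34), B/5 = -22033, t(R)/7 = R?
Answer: -1828078/3776483 ≈ -0.48407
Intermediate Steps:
t(R) = 7*R
B = -110165 (B = 5*(-22033) = -110165)
a(S, O) = -1/34
53767/((B + ((t(75) - 1316) - 117)) + a(-177, C(-3 - 3))) = 53767/((-110165 + ((7*75 - 1316) - 117)) - 1/34) = 53767/((-110165 + ((525 - 1316) - 117)) - 1/34) = 53767/((-110165 + (-791 - 117)) - 1/34) = 53767/((-110165 - 908) - 1/34) = 53767/(-111073 - 1/34) = 53767/(-3776483/34) = 53767*(-34/3776483) = -1828078/3776483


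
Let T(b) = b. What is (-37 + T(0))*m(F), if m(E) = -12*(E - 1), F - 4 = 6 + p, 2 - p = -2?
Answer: 5772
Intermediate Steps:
p = 4 (p = 2 - 1*(-2) = 2 + 2 = 4)
F = 14 (F = 4 + (6 + 4) = 4 + 10 = 14)
m(E) = 12 - 12*E (m(E) = -12*(-1 + E) = 12 - 12*E)
(-37 + T(0))*m(F) = (-37 + 0)*(12 - 12*14) = -37*(12 - 168) = -37*(-156) = 5772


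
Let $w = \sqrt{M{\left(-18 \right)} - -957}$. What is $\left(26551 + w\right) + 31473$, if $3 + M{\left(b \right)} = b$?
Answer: $58024 + 6 \sqrt{26} \approx 58055.0$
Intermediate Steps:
$M{\left(b \right)} = -3 + b$
$w = 6 \sqrt{26}$ ($w = \sqrt{\left(-3 - 18\right) - -957} = \sqrt{-21 + 957} = \sqrt{936} = 6 \sqrt{26} \approx 30.594$)
$\left(26551 + w\right) + 31473 = \left(26551 + 6 \sqrt{26}\right) + 31473 = 58024 + 6 \sqrt{26}$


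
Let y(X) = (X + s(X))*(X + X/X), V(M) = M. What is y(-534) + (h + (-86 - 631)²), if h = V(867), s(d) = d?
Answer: 1084200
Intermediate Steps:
y(X) = 2*X*(1 + X) (y(X) = (X + X)*(X + X/X) = (2*X)*(X + 1) = (2*X)*(1 + X) = 2*X*(1 + X))
h = 867
y(-534) + (h + (-86 - 631)²) = 2*(-534)*(1 - 534) + (867 + (-86 - 631)²) = 2*(-534)*(-533) + (867 + (-717)²) = 569244 + (867 + 514089) = 569244 + 514956 = 1084200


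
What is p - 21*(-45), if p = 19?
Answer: 964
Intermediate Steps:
p - 21*(-45) = 19 - 21*(-45) = 19 + 945 = 964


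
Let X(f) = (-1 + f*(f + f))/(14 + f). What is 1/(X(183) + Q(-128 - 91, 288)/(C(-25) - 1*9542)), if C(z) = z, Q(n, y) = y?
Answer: 209411/71190247 ≈ 0.0029416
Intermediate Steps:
X(f) = (-1 + 2*f**2)/(14 + f) (X(f) = (-1 + f*(2*f))/(14 + f) = (-1 + 2*f**2)/(14 + f))
1/(X(183) + Q(-128 - 91, 288)/(C(-25) - 1*9542)) = 1/((-1 + 2*183**2)/(14 + 183) + 288/(-25 - 1*9542)) = 1/((-1 + 2*33489)/197 + 288/(-25 - 9542)) = 1/((-1 + 66978)/197 + 288/(-9567)) = 1/((1/197)*66977 + 288*(-1/9567)) = 1/(66977/197 - 32/1063) = 1/(71190247/209411) = 209411/71190247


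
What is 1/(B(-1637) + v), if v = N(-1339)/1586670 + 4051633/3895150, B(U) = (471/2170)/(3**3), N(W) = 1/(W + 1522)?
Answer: 37699937668050/39517554350921 ≈ 0.95401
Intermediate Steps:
N(W) = 1/(1522 + W)
B(U) = 157/19530 (B(U) = (471*(1/2170))/27 = (471/2170)*(1/27) = 157/19530)
v = 58821731663564/56549906502075 (v = 1/((1522 - 1339)*1586670) + 4051633/3895150 = (1/1586670)/183 + 4051633*(1/3895150) = (1/183)*(1/1586670) + 4051633/3895150 = 1/290360610 + 4051633/3895150 = 58821731663564/56549906502075 ≈ 1.0402)
1/(B(-1637) + v) = 1/(157/19530 + 58821731663564/56549906502075) = 1/(39517554350921/37699937668050) = 37699937668050/39517554350921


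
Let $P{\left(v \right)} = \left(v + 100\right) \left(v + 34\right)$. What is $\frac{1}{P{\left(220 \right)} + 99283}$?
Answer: $\frac{1}{180563} \approx 5.5382 \cdot 10^{-6}$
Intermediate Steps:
$P{\left(v \right)} = \left(34 + v\right) \left(100 + v\right)$ ($P{\left(v \right)} = \left(100 + v\right) \left(34 + v\right) = \left(34 + v\right) \left(100 + v\right)$)
$\frac{1}{P{\left(220 \right)} + 99283} = \frac{1}{\left(3400 + 220^{2} + 134 \cdot 220\right) + 99283} = \frac{1}{\left(3400 + 48400 + 29480\right) + 99283} = \frac{1}{81280 + 99283} = \frac{1}{180563}$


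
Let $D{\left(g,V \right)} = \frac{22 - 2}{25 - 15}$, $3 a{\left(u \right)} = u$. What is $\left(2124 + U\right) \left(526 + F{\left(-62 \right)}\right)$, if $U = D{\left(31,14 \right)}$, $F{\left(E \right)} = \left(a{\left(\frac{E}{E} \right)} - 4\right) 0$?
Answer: $1118276$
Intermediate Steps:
$a{\left(u \right)} = \frac{u}{3}$
$F{\left(E \right)} = 0$ ($F{\left(E \right)} = \left(\frac{E \frac{1}{E}}{3} - 4\right) 0 = \left(\frac{1}{3} \cdot 1 - 4\right) 0 = \left(\frac{1}{3} - 4\right) 0 = \left(- \frac{11}{3}\right) 0 = 0$)
$D{\left(g,V \right)} = 2$ ($D{\left(g,V \right)} = \frac{20}{10} = 20 \cdot \frac{1}{10} = 2$)
$U = 2$
$\left(2124 + U\right) \left(526 + F{\left(-62 \right)}\right) = \left(2124 + 2\right) \left(526 + 0\right) = 2126 \cdot 526 = 1118276$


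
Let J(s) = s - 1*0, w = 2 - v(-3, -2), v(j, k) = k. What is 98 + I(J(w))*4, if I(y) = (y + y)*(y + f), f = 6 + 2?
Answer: 482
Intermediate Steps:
w = 4 (w = 2 - 1*(-2) = 2 + 2 = 4)
f = 8
J(s) = s (J(s) = s + 0 = s)
I(y) = 2*y*(8 + y) (I(y) = (y + y)*(y + 8) = (2*y)*(8 + y) = 2*y*(8 + y))
98 + I(J(w))*4 = 98 + (2*4*(8 + 4))*4 = 98 + (2*4*12)*4 = 98 + 96*4 = 98 + 384 = 482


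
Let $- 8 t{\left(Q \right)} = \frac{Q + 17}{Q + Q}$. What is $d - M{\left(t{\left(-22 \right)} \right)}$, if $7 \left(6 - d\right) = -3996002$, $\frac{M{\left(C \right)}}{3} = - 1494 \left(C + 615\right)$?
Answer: $\frac{4099147069}{1232} \approx 3.3272 \cdot 10^{6}$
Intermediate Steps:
$t{\left(Q \right)} = - \frac{17 + Q}{16 Q}$ ($t{\left(Q \right)} = - \frac{\left(Q + 17\right) \frac{1}{Q + Q}}{8} = - \frac{\left(17 + Q\right) \frac{1}{2 Q}}{8} = - \frac{\frac{1}{2} \frac{1}{Q} \left(17 + Q\right)}{8} = - \frac{17 + Q}{16 Q}$)
$M{\left(C \right)} = -2756430 - 4482 C$ ($M{\left(C \right)} = 3 \left(- 1494 \left(C + 615\right)\right) = 3 \left(- 1494 \left(615 + C\right)\right) = 3 \left(-918810 - 1494 C\right) = -2756430 - 4482 C$)
$d = \frac{3996044}{7}$ ($d = 6 - - \frac{3996002}{7} = 6 + \frac{3996002}{7} = \frac{3996044}{7} \approx 5.7086 \cdot 10^{5}$)
$d - M{\left(t{\left(-22 \right)} \right)} = \frac{3996044}{7} - \left(-2756430 - 4482 \frac{-17 - -22}{16 \left(-22\right)}\right) = \frac{3996044}{7} - \left(-2756430 - 4482 \cdot \frac{1}{16} \left(- \frac{1}{22}\right) \left(-17 + 22\right)\right) = \frac{3996044}{7} - \left(-2756430 - 4482 \cdot \frac{1}{16} \left(- \frac{1}{22}\right) 5\right) = \frac{3996044}{7} - \left(-2756430 - - \frac{11205}{176}\right) = \frac{3996044}{7} - \left(-2756430 + \frac{11205}{176}\right) = \frac{3996044}{7} - - \frac{485120475}{176} = \frac{3996044}{7} + \frac{485120475}{176} = \frac{4099147069}{1232}$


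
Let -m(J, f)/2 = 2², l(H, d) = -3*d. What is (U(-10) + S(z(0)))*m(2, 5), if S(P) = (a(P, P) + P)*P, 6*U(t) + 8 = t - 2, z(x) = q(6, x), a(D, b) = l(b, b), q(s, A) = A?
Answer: 80/3 ≈ 26.667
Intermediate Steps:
m(J, f) = -8 (m(J, f) = -2*2² = -2*4 = -8)
a(D, b) = -3*b
z(x) = x
U(t) = -5/3 + t/6 (U(t) = -4/3 + (t - 2)/6 = -4/3 + (-2 + t)/6 = -4/3 + (-⅓ + t/6) = -5/3 + t/6)
S(P) = -2*P² (S(P) = (-3*P + P)*P = (-2*P)*P = -2*P²)
(U(-10) + S(z(0)))*m(2, 5) = ((-5/3 + (⅙)*(-10)) - 2*0²)*(-8) = ((-5/3 - 5/3) - 2*0)*(-8) = (-10/3 + 0)*(-8) = -10/3*(-8) = 80/3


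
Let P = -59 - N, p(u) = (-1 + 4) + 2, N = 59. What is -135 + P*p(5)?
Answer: -725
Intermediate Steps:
p(u) = 5 (p(u) = 3 + 2 = 5)
P = -118 (P = -59 - 1*59 = -59 - 59 = -118)
-135 + P*p(5) = -135 - 118*5 = -135 - 590 = -725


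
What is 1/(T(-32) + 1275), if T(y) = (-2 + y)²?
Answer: 1/2431 ≈ 0.00041135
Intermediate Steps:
1/(T(-32) + 1275) = 1/((-2 - 32)² + 1275) = 1/((-34)² + 1275) = 1/(1156 + 1275) = 1/2431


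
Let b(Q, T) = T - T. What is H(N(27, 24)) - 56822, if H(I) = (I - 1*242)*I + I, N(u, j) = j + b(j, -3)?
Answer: -62030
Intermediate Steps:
b(Q, T) = 0
N(u, j) = j (N(u, j) = j + 0 = j)
H(I) = I + I*(-242 + I) (H(I) = (I - 242)*I + I = (-242 + I)*I + I = I*(-242 + I) + I = I + I*(-242 + I))
H(N(27, 24)) - 56822 = 24*(-241 + 24) - 56822 = 24*(-217) - 56822 = -5208 - 56822 = -62030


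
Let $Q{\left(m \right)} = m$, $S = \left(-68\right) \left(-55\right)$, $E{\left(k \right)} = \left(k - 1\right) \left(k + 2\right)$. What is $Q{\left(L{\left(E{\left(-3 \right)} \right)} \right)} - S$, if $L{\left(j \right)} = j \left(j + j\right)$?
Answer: $-3708$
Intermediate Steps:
$E{\left(k \right)} = \left(-1 + k\right) \left(2 + k\right)$
$L{\left(j \right)} = 2 j^{2}$ ($L{\left(j \right)} = j 2 j = 2 j^{2}$)
$S = 3740$
$Q{\left(L{\left(E{\left(-3 \right)} \right)} \right)} - S = 2 \left(-2 - 3 + \left(-3\right)^{2}\right)^{2} - 3740 = 2 \left(-2 - 3 + 9\right)^{2} - 3740 = 2 \cdot 4^{2} - 3740 = 2 \cdot 16 - 3740 = 32 - 3740 = -3708$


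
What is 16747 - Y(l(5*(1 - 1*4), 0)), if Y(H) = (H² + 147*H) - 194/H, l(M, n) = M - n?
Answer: 280711/15 ≈ 18714.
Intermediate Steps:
Y(H) = H² - 194/H + 147*H
16747 - Y(l(5*(1 - 1*4), 0)) = 16747 - (-194 + (5*(1 - 1*4) - 1*0)²*(147 + (5*(1 - 1*4) - 1*0)))/(5*(1 - 1*4) - 1*0) = 16747 - (-194 + (5*(1 - 4) + 0)²*(147 + (5*(1 - 4) + 0)))/(5*(1 - 4) + 0) = 16747 - (-194 + (5*(-3) + 0)²*(147 + (5*(-3) + 0)))/(5*(-3) + 0) = 16747 - (-194 + (-15 + 0)²*(147 + (-15 + 0)))/(-15 + 0) = 16747 - (-194 + (-15)²*(147 - 15))/(-15) = 16747 - (-1)*(-194 + 225*132)/15 = 16747 - (-1)*(-194 + 29700)/15 = 16747 - (-1)*29506/15 = 16747 - 1*(-29506/15) = 16747 + 29506/15 = 280711/15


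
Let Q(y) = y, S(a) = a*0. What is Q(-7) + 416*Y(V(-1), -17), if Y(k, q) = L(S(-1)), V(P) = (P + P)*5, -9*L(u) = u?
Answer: -7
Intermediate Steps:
S(a) = 0
L(u) = -u/9
V(P) = 10*P (V(P) = (2*P)*5 = 10*P)
Y(k, q) = 0 (Y(k, q) = -⅑*0 = 0)
Q(-7) + 416*Y(V(-1), -17) = -7 + 416*0 = -7 + 0 = -7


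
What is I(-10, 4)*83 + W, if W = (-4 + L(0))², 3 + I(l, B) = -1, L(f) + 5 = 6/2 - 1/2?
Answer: -1159/4 ≈ -289.75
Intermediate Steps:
L(f) = -5/2 (L(f) = -5 + (6/2 - 1/2) = -5 + (6*(½) - 1*½) = -5 + (3 - ½) = -5 + 5/2 = -5/2)
I(l, B) = -4 (I(l, B) = -3 - 1 = -4)
W = 169/4 (W = (-4 - 5/2)² = (-13/2)² = 169/4 ≈ 42.250)
I(-10, 4)*83 + W = -4*83 + 169/4 = -332 + 169/4 = -1159/4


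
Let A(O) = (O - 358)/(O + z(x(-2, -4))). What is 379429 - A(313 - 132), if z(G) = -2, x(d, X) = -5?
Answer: 67917968/179 ≈ 3.7943e+5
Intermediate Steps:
A(O) = (-358 + O)/(-2 + O) (A(O) = (O - 358)/(O - 2) = (-358 + O)/(-2 + O))
379429 - A(313 - 132) = 379429 - (-358 + (313 - 132))/(-2 + (313 - 132)) = 379429 - (-358 + 181)/(-2 + 181) = 379429 - (-177)/179 = 379429 - 1*(-177/179) = 379429 + 177/179 = 67917968/179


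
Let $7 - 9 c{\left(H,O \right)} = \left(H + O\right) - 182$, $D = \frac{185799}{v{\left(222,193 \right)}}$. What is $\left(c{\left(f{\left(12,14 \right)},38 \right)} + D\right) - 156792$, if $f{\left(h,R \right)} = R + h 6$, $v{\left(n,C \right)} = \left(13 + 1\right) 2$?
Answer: $- \frac{37837573}{252} \approx -1.5015 \cdot 10^{5}$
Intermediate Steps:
$v{\left(n,C \right)} = 28$ ($v{\left(n,C \right)} = 14 \cdot 2 = 28$)
$f{\left(h,R \right)} = R + 6 h$
$D = \frac{185799}{28} \approx 6635.7$
$c{\left(H,O \right)} = 21 - \frac{H}{9} - \frac{O}{9}$ ($c{\left(H,O \right)} = \frac{7}{9} - \frac{\left(H + O\right) - 182}{9} = \frac{7}{9} - \frac{-182 + H + O}{9} = \frac{7}{9} - \left(- \frac{182}{9} + \frac{H}{9} + \frac{O}{9}\right) = 21 - \frac{H}{9} - \frac{O}{9}$)
$\left(c{\left(f{\left(12,14 \right)},38 \right)} + D\right) - 156792 = \left(\left(21 - \frac{14 + 6 \cdot 12}{9} - \frac{38}{9}\right) + \frac{185799}{28}\right) - 156792 = \left(\left(21 - \frac{14 + 72}{9} - \frac{38}{9}\right) + \frac{185799}{28}\right) - 156792 = \left(\left(21 - \frac{86}{9} - \frac{38}{9}\right) + \frac{185799}{28}\right) - 156792 = \left(\frac{65}{9} + \frac{185799}{28}\right) - 156792 = \frac{1674011}{252} - 156792 = - \frac{37837573}{252}$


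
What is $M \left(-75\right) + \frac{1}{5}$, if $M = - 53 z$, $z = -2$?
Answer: $- \frac{39749}{5} \approx -7949.8$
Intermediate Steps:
$M = 106$ ($M = \left(-53\right) \left(-2\right) = 106$)
$M \left(-75\right) + \frac{1}{5} = 106 \left(-75\right) + \frac{1}{5} = -7950 + \frac{1}{5} = - \frac{39749}{5}$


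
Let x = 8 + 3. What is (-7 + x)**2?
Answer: 16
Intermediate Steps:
x = 11
(-7 + x)**2 = (-7 + 11)**2 = 4**2 = 16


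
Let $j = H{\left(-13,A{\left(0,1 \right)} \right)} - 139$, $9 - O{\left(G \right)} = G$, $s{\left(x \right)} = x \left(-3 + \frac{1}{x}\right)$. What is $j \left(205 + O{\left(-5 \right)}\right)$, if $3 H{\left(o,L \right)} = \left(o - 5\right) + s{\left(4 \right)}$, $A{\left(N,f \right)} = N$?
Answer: $-32558$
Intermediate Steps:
$H{\left(o,L \right)} = - \frac{16}{3} + \frac{o}{3}$ ($H{\left(o,L \right)} = \frac{\left(o - 5\right) + \left(1 - 12\right)}{3} = \frac{\left(-5 + o\right) + \left(1 - 12\right)}{3} = \frac{\left(-5 + o\right) - 11}{3} = \frac{-16 + o}{3} = - \frac{16}{3} + \frac{o}{3}$)
$O{\left(G \right)} = 9 - G$
$j = - \frac{446}{3}$ ($j = \left(- \frac{16}{3} + \frac{1}{3} \left(-13\right)\right) - 139 = \left(- \frac{16}{3} - \frac{13}{3}\right) - 139 = - \frac{29}{3} - 139 = - \frac{446}{3} \approx -148.67$)
$j \left(205 + O{\left(-5 \right)}\right) = - \frac{446 \left(205 + \left(9 - -5\right)\right)}{3} = - \frac{446 \left(205 + \left(9 + 5\right)\right)}{3} = - \frac{446 \left(205 + 14\right)}{3} = \left(- \frac{446}{3}\right) 219 = -32558$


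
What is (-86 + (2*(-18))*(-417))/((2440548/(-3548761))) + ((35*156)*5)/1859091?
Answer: -1262484168765667/58169241306 ≈ -21704.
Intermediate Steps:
(-86 + (2*(-18))*(-417))/((2440548/(-3548761))) + ((35*156)*5)/1859091 = (-86 - 36*(-417))/((2440548*(-1/3548761))) + (5460*5)*(1/1859091) = (-86 + 15012)/(-2440548/3548761) + 27300*(1/1859091) = 14926*(-3548761/2440548) + 700/47669 = -26484403343/1220274 + 700/47669 = -1262484168765667/58169241306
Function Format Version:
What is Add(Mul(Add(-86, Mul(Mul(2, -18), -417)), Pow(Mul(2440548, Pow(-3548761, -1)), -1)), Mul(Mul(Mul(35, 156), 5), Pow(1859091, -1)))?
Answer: Rational(-1262484168765667, 58169241306) ≈ -21704.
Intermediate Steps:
Add(Mul(Add(-86, Mul(Mul(2, -18), -417)), Pow(Mul(2440548, Pow(-3548761, -1)), -1)), Mul(Mul(Mul(35, 156), 5), Pow(1859091, -1))) = Add(Mul(Add(-86, Mul(-36, -417)), Pow(Mul(2440548, Rational(-1, 3548761)), -1)), Mul(Mul(5460, 5), Rational(1, 1859091))) = Add(Mul(Add(-86, 15012), Pow(Rational(-2440548, 3548761), -1)), Mul(27300, Rational(1, 1859091))) = Add(Mul(14926, Rational(-3548761, 2440548)), Rational(700, 47669)) = Add(Rational(-26484403343, 1220274), Rational(700, 47669)) = Rational(-1262484168765667, 58169241306)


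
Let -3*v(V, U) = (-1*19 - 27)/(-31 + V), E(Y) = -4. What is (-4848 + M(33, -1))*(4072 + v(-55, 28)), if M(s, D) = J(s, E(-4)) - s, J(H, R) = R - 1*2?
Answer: -855656685/43 ≈ -1.9899e+7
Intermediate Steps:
J(H, R) = -2 + R (J(H, R) = R - 2 = -2 + R)
M(s, D) = -6 - s (M(s, D) = (-2 - 4) - s = -6 - s)
v(V, U) = 46/(3*(-31 + V)) (v(V, U) = -(-1*19 - 27)/(3*(-31 + V)) = -(-19 - 27)/(3*(-31 + V)) = -(-46)/(3*(-31 + V)) = 46/(3*(-31 + V)))
(-4848 + M(33, -1))*(4072 + v(-55, 28)) = (-4848 + (-6 - 1*33))*(4072 + 46/(3*(-31 - 55))) = (-4848 + (-6 - 33))*(4072 + (46/3)/(-86)) = (-4848 - 39)*(4072 + (46/3)*(-1/86)) = -4887*(4072 - 23/129) = -4887*525265/129 = -855656685/43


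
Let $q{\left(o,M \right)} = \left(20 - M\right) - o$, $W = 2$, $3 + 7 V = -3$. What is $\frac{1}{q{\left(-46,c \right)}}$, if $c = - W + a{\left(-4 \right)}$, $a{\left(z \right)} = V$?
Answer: $\frac{7}{482} \approx 0.014523$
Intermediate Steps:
$V = - \frac{6}{7}$ ($V = - \frac{3}{7} + \frac{1}{7} \left(-3\right) = - \frac{3}{7} - \frac{3}{7} = - \frac{6}{7} \approx -0.85714$)
$a{\left(z \right)} = - \frac{6}{7}$
$c = - \frac{20}{7}$ ($c = \left(-1\right) 2 - \frac{6}{7} = -2 - \frac{6}{7} = - \frac{20}{7} \approx -2.8571$)
$q{\left(o,M \right)} = 20 - M - o$
$\frac{1}{q{\left(-46,c \right)}} = \frac{1}{20 - - \frac{20}{7} - -46} = \frac{1}{20 + \frac{20}{7} + 46} = \frac{1}{\frac{482}{7}} = \frac{7}{482}$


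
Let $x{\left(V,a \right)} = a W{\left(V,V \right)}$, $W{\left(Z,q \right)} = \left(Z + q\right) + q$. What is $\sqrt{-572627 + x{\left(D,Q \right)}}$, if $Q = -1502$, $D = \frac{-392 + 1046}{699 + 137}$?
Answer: $\frac{i \sqrt{25166896766}}{209} \approx 759.05 i$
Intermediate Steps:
$W{\left(Z,q \right)} = Z + 2 q$
$D = \frac{327}{418}$ ($D = \frac{654}{836} = 654 \cdot \frac{1}{836} = \frac{327}{418} \approx 0.7823$)
$x{\left(V,a \right)} = 3 V a$ ($x{\left(V,a \right)} = a \left(V + 2 V\right) = a 3 V = 3 V a$)
$\sqrt{-572627 + x{\left(D,Q \right)}} = \sqrt{-572627 + 3 \cdot \frac{327}{418} \left(-1502\right)} = \sqrt{-572627 - \frac{736731}{209}} = \sqrt{- \frac{120415774}{209}} = \frac{i \sqrt{25166896766}}{209}$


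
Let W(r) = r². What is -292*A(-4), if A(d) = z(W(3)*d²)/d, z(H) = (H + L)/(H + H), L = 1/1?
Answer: 10585/288 ≈ 36.753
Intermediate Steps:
L = 1
z(H) = (1 + H)/(2*H) (z(H) = (H + 1)/(H + H) = (1 + H)/((2*H)) = (1 + H)*(1/(2*H)) = (1 + H)/(2*H))
A(d) = (1 + 9*d²)/(18*d³) (A(d) = ((1 + 3²*d²)/(2*((3²*d²))))/d = ((1 + 9*d²)/(2*((9*d²))))/d = ((1/(9*d²))*(1 + 9*d²)/2)/d = ((1 + 9*d²)/(18*d²))/d = (1 + 9*d²)/(18*d³))
-292*A(-4) = -146*(1 + 9*(-4)²)/(9*(-4)³) = -146*(-1)*(1 + 9*16)/(9*64) = -146*(-1)*(1 + 144)/(9*64) = -146*(-1)*145/(9*64) = -292*(-145/1152) = 10585/288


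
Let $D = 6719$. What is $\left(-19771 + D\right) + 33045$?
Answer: $19993$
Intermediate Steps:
$\left(-19771 + D\right) + 33045 = \left(-19771 + 6719\right) + 33045 = -13052 + 33045 = 19993$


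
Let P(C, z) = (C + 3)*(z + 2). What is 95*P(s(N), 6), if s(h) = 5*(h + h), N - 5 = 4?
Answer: 70680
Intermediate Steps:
N = 9 (N = 5 + 4 = 9)
s(h) = 10*h (s(h) = 5*(2*h) = 10*h)
P(C, z) = (2 + z)*(3 + C) (P(C, z) = (3 + C)*(2 + z) = (2 + z)*(3 + C))
95*P(s(N), 6) = 95*(6 + 2*(10*9) + 3*6 + (10*9)*6) = 95*(6 + 2*90 + 18 + 90*6) = 95*(6 + 180 + 18 + 540) = 95*744 = 70680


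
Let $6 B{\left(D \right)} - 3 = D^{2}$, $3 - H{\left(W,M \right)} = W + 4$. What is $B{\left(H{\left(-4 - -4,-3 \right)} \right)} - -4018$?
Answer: $\frac{12056}{3} \approx 4018.7$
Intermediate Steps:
$H{\left(W,M \right)} = -1 - W$ ($H{\left(W,M \right)} = 3 - \left(W + 4\right) = 3 - \left(4 + W\right) = -1 - W$)
$B{\left(D \right)} = \frac{1}{2} + \frac{D^{2}}{6}$
$B{\left(H{\left(-4 - -4,-3 \right)} \right)} - -4018 = \left(\frac{1}{2} + \frac{\left(-1 - \left(-4 - -4\right)\right)^{2}}{6}\right) - -4018 = \left(\frac{1}{2} + \frac{\left(-1 - \left(-4 + 4\right)\right)^{2}}{6}\right) + 4018 = \left(\frac{1}{2} + \frac{\left(-1 - 0\right)^{2}}{6}\right) + 4018 = \left(\frac{1}{2} + \frac{\left(-1 + 0\right)^{2}}{6}\right) + 4018 = \left(\frac{1}{2} + \frac{\left(-1\right)^{2}}{6}\right) + 4018 = \left(\frac{1}{2} + \frac{1}{6} \cdot 1\right) + 4018 = \left(\frac{1}{2} + \frac{1}{6}\right) + 4018 = \frac{2}{3} + 4018 = \frac{12056}{3}$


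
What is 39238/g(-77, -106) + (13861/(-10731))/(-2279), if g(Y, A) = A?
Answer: -9052840166/24455949 ≈ -370.17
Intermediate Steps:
39238/g(-77, -106) + (13861/(-10731))/(-2279) = 39238/(-106) + (13861/(-10731))/(-2279) = 39238*(-1/106) + (13861*(-1/10731))*(-1/2279) = -19619/53 - 13861/10731*(-1/2279) = -19619/53 + 13861/24455949 = -9052840166/24455949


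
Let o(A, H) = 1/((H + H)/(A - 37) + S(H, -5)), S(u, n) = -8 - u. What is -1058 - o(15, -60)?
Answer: -668667/632 ≈ -1058.0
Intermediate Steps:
o(A, H) = 1/(-8 - H + 2*H/(-37 + A)) (o(A, H) = 1/((H + H)/(A - 37) + (-8 - H)) = 1/((2*H)/(-37 + A) + (-8 - H)) = 1/(2*H/(-37 + A) + (-8 - H)) = 1/(-8 - H + 2*H/(-37 + A)))
-1058 - o(15, -60) = -1058 - (-37 + 15)/(296 + 39*(-60) - 1*15*(8 - 60)) = -1058 - (-22)/(296 - 2340 - 1*15*(-52)) = -1058 - (-22)/(296 - 2340 + 780) = -1058 - (-22)/(-1264) = -1058 - (-1)*(-22)/1264 = -1058 - 1*11/632 = -1058 - 11/632 = -668667/632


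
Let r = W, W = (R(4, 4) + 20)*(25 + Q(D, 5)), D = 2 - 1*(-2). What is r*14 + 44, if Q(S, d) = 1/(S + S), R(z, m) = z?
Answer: 8486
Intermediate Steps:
D = 4 (D = 2 + 2 = 4)
Q(S, d) = 1/(2*S)
W = 603 (W = (4 + 20)*(25 + (1/2)/4) = 24*(25 + (1/2)*(1/4)) = 24*(25 + 1/8) = 24*(201/8) = 603)
r = 603
r*14 + 44 = 603*14 + 44 = 8442 + 44 = 8486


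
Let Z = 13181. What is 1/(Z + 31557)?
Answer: 1/44738 ≈ 2.2352e-5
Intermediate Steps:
1/(Z + 31557) = 1/(13181 + 31557) = 1/44738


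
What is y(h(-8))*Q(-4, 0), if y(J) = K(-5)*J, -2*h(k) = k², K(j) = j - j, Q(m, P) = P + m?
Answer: 0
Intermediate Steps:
K(j) = 0
h(k) = -k²/2
y(J) = 0 (y(J) = 0*J = 0)
y(h(-8))*Q(-4, 0) = 0*(0 - 4) = 0*(-4) = 0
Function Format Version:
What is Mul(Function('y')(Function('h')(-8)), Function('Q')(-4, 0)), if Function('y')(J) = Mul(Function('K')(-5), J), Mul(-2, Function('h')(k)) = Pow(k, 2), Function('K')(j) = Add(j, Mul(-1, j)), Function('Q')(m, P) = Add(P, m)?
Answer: 0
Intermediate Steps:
Function('K')(j) = 0
Function('h')(k) = Mul(Rational(-1, 2), Pow(k, 2))
Function('y')(J) = 0 (Function('y')(J) = Mul(0, J) = 0)
Mul(Function('y')(Function('h')(-8)), Function('Q')(-4, 0)) = Mul(0, Add(0, -4)) = Mul(0, -4) = 0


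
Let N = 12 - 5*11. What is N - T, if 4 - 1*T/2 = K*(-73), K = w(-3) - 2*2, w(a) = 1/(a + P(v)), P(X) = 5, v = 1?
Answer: 460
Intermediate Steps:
N = -43 (N = 12 - 55 = -43)
w(a) = 1/(5 + a) (w(a) = 1/(a + 5) = 1/(5 + a))
K = -7/2 (K = 1/(5 - 3) - 2*2 = 1/2 - 4 = ½ - 4 = -7/2 ≈ -3.5000)
T = -503 (T = 8 - (-7)*(-73) = 8 - 2*511/2 = 8 - 511 = -503)
N - T = -43 - 1*(-503) = -43 + 503 = 460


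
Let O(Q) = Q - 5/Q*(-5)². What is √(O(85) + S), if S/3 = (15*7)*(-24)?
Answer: 10*I*√21607/17 ≈ 86.467*I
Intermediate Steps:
S = -7560 (S = 3*((15*7)*(-24)) = 3*(105*(-24)) = 3*(-2520) = -7560)
O(Q) = Q - 125/Q (O(Q) = Q - 5/Q*25 = Q - 125/Q)
√(O(85) + S) = √((85 - 125/85) - 7560) = √((85 - 125*1/85) - 7560) = √((85 - 25/17) - 7560) = √(1420/17 - 7560) = √(-127100/17) = 10*I*√21607/17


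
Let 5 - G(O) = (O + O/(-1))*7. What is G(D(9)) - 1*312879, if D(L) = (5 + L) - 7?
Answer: -312874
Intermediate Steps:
D(L) = -2 + L
G(O) = 5 (G(O) = 5 - (O + O/(-1))*7 = 5 - (O + O*(-1))*7 = 5 - (O - O)*7 = 5 - 0*7 = 5 - 1*0 = 5 + 0 = 5)
G(D(9)) - 1*312879 = 5 - 1*312879 = 5 - 312879 = -312874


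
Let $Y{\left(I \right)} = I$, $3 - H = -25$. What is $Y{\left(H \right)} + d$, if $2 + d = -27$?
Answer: $-1$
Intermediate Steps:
$H = 28$ ($H = 3 - -25 = 3 + 25 = 28$)
$d = -29$ ($d = -2 - 27 = -29$)
$Y{\left(H \right)} + d = 28 - 29 = -1$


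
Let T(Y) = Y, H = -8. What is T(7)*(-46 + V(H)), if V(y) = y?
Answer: -378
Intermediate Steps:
T(7)*(-46 + V(H)) = 7*(-46 - 8) = 7*(-54) = -378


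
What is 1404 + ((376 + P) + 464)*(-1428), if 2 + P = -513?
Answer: -462696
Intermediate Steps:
P = -515 (P = -2 - 513 = -515)
1404 + ((376 + P) + 464)*(-1428) = 1404 + ((376 - 515) + 464)*(-1428) = 1404 + (-139 + 464)*(-1428) = 1404 + 325*(-1428) = 1404 - 464100 = -462696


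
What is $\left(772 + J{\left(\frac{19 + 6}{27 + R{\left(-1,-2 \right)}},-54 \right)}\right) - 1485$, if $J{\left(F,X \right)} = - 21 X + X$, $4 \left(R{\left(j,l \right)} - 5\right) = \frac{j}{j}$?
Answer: $367$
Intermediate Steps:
$R{\left(j,l \right)} = \frac{21}{4}$ ($R{\left(j,l \right)} = 5 + \frac{j \frac{1}{j}}{4} = 5 + \frac{1}{4} \cdot 1 = 5 + \frac{1}{4} = \frac{21}{4}$)
$J{\left(F,X \right)} = - 20 X$
$\left(772 + J{\left(\frac{19 + 6}{27 + R{\left(-1,-2 \right)}},-54 \right)}\right) - 1485 = \left(772 - -1080\right) - 1485 = \left(772 + 1080\right) - 1485 = 1852 - 1485 = 367$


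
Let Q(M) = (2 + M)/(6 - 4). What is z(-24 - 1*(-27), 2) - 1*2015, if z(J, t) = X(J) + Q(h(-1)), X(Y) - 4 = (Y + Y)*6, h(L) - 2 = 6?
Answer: -1970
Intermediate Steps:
h(L) = 8 (h(L) = 2 + 6 = 8)
Q(M) = 1 + M/2 (Q(M) = (2 + M)/2 = (2 + M)*(1/2) = 1 + M/2)
X(Y) = 4 + 12*Y (X(Y) = 4 + (Y + Y)*6 = 4 + (2*Y)*6 = 4 + 12*Y)
z(J, t) = 9 + 12*J (z(J, t) = (4 + 12*J) + (1 + (1/2)*8) = (4 + 12*J) + (1 + 4) = (4 + 12*J) + 5 = 9 + 12*J)
z(-24 - 1*(-27), 2) - 1*2015 = (9 + 12*(-24 - 1*(-27))) - 1*2015 = (9 + 12*(-24 + 27)) - 2015 = (9 + 12*3) - 2015 = (9 + 36) - 2015 = 45 - 2015 = -1970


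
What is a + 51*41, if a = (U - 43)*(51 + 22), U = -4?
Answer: -1340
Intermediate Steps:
a = -3431 (a = (-4 - 43)*(51 + 22) = -47*73 = -3431)
a + 51*41 = -3431 + 51*41 = -3431 + 2091 = -1340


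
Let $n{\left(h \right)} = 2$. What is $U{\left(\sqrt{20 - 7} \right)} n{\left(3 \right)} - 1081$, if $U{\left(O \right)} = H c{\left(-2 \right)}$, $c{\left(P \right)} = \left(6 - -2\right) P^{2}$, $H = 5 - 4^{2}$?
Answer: $-1785$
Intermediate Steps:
$H = -11$ ($H = 5 - 16 = -11$)
$c{\left(P \right)} = 8 P^{2}$ ($c{\left(P \right)} = \left(6 + 2\right) P^{2} = 8 P^{2}$)
$U{\left(O \right)} = -352$ ($U{\left(O \right)} = - 11 \cdot 8 \left(-2\right)^{2} = - 11 \cdot 8 \cdot 4 = \left(-11\right) 32 = -352$)
$U{\left(\sqrt{20 - 7} \right)} n{\left(3 \right)} - 1081 = \left(-352\right) 2 - 1081 = -704 - 1081 = -1785$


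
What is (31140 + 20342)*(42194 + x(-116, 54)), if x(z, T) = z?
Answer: 2166259596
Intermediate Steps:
(31140 + 20342)*(42194 + x(-116, 54)) = (31140 + 20342)*(42194 - 116) = 51482*42078 = 2166259596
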